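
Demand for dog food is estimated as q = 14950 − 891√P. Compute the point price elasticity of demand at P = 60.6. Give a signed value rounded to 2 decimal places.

dq/dP = −891/(2√P) = -57.2284. At P = 60.6, q = 8013.92.
Ed = (dq/dP)·(P/q) = (-57.2284) × (60.6/8013.92) = -0.4327…

-0.43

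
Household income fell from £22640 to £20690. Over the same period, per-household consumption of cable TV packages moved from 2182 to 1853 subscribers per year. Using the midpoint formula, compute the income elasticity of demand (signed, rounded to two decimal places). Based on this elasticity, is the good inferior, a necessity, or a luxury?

%ΔQ = (1853 − 2182)/[( 2182 + 1853)/2] = -329/2017.5 = -0.163073…
%ΔIncome = (20690 − 22640)/[( 22640 + 20690)/2] = -1950/21665 = -0.090006…
E_income = (-329/2017.5) / (-1950/21665) = 1.8117…
E_income > 1 ⇒ normal good, luxury.

1.81; luxury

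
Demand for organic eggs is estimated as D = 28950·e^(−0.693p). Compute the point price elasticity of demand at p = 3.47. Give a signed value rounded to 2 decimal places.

dD/dp = −0.693·D = -1811.46. At p = 3.47, D = 2613.94.
Ed = (dD/dp)·(p/D) = (-1811.46) × (3.47/2613.94) = -2.4047…

-2.40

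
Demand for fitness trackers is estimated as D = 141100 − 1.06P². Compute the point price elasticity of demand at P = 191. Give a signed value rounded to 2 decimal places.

-0.76

dD/dP = −2·1.06·P = -404.92. At P = 191, D = 102430.14.
Ed = (dD/dP)·(P/D) = (-404.92) × (191/102430.14) = -0.7550…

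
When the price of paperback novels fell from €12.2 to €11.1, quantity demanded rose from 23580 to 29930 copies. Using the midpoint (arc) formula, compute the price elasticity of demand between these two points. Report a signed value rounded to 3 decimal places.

-2.514

%ΔQ = (29930 − 23580) / [(23580 + 29930)/2] = 6350/26755 = 0.237338…
%ΔP = (11.1 − 12.2) / [(12.2 + 11.1)/2] = -1.1/11.65 = -0.094420…
Arc Ed = %ΔQ / %ΔP = (6350/26755) / (-1.1/11.65) = -2.51363…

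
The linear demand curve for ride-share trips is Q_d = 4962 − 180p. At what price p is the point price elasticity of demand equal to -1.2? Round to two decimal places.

Ed = −180p/(4962 − 180p). Set this equal to -1.2:
180p = 1.2·(4962 − 180p) ⇒ 180p(1 + 1.2) = 1.2·4962
p = 1.2·4962 / (180·2.2) = 15.0363…

15.04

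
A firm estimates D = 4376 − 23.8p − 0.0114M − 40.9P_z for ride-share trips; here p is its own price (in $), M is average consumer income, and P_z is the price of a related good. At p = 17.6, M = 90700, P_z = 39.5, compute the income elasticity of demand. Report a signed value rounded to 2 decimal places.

At the given values, D = 4376 − 23.8(17.6) − 0.0114(90700) − 40.9(39.5) = 1307.59.
∂D/∂M = -0.0114.
E = (-0.0114) × (90700/1307.59) = -0.7907…

-0.79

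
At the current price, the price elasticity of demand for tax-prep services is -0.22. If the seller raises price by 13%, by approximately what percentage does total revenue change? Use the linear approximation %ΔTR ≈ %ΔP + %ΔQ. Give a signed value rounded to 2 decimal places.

+10.14%

%ΔQ ≈ Ed × %ΔP = (-0.22) × (+13%) = -2.8600%
%ΔTR ≈ %ΔP + %ΔQ = (+13%) + (-2.8600%) = +10.1400%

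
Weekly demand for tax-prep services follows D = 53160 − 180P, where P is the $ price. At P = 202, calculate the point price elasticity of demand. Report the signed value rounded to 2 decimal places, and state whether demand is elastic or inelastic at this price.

-2.16; elastic

dD/dP = −180. At P = 202, D = 53160 − 180(202) = 16800.
Ed = (dD/dP)·(P/D) = −180 × (202/16800) = -2.1642…
|Ed| = 2.16 > 1, so demand is elastic.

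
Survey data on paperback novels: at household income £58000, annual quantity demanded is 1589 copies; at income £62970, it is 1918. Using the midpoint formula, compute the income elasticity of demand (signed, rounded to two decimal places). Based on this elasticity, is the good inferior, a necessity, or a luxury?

2.28; luxury

%ΔQ = (1918 − 1589)/[( 1589 + 1918)/2] = 329/1753.5 = 0.187624…
%ΔIncome = (62970 − 58000)/[( 58000 + 62970)/2] = 4970/60485 = 0.082169…
E_income = (329/1753.5) / (4970/60485) = 2.2833…
E_income > 1 ⇒ normal good, luxury.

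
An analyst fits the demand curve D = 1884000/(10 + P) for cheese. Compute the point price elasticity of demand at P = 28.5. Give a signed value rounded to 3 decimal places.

-0.740

dD/dP = −1884000/(10 + P)² = -1271.04. At P = 28.5, D = 48935.1.
Ed = (dD/dP)·(P/D) = (-1271.04) × (28.5/48935.1) = -0.74025…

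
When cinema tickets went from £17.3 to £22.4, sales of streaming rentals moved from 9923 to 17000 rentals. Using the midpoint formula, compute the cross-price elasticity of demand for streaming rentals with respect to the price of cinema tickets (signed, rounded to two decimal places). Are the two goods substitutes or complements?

2.05; substitutes

%ΔQ_{streaming rentals} = (17000 − 9923)/avg = 7077/13461.5 = 0.525721…
%ΔP_{cinema tickets} = (22.4 − 17.3)/avg = 5.1/19.85 = 0.256926…
E_cross = (7077/13461.5) / (5.1/19.85) = 2.0461…
E_cross > 0 ⇒ the goods are substitutes.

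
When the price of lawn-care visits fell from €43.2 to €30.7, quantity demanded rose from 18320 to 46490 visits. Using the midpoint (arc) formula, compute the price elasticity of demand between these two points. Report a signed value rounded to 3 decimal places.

%ΔQ = (46490 − 18320) / [(18320 + 46490)/2] = 28170/32405 = 0.869310…
%ΔP = (30.7 − 43.2) / [(43.2 + 30.7)/2] = -12.5/36.95 = -0.338294…
Arc Ed = %ΔQ / %ΔP = (28170/32405) / (-12.5/36.95) = -2.56968…

-2.570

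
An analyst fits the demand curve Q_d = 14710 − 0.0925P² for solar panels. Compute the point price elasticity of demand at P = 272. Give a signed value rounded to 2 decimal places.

-1.74

dQ_d/dP = −2·0.0925·P = -50.32. At P = 272, Q_d = 7866.48.
Ed = (dQ_d/dP)·(P/Q_d) = (-50.32) × (272/7866.48) = -1.7399…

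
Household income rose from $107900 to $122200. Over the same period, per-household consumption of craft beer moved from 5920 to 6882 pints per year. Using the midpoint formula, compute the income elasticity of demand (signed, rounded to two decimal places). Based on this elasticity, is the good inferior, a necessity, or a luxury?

%ΔQ = (6882 − 5920)/[( 5920 + 6882)/2] = 962/6401 = 0.150289…
%ΔIncome = (122200 − 107900)/[( 107900 + 122200)/2] = 14300/115050 = 0.124293…
E_income = (962/6401) / (14300/115050) = 1.2091…
E_income > 1 ⇒ normal good, luxury.

1.21; luxury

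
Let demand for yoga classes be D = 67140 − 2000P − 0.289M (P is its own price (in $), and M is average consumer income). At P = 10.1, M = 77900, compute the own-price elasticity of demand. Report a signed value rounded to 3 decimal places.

At the given values, D = 67140 − 2000(10.1) − 0.289(77900) = 24426.9.
∂D/∂P = −2000.
E = (-2000) × (10.1/24426.9) = -0.82695…

-0.827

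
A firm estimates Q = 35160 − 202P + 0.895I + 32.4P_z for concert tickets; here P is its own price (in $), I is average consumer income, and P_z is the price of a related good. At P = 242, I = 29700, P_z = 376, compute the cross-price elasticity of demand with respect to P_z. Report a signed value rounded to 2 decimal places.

0.49

At the given values, Q = 35160 − 202(242) + 0.895(29700) + 32.4(376) = 25039.9.
∂Q/∂P_z = 32.4.
E = (32.4) × (376/25039.9) = 0.4865…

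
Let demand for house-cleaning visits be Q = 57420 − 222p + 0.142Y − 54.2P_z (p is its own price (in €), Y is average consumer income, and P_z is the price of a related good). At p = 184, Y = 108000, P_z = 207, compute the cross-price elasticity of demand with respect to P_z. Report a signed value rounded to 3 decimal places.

-0.542

At the given values, Q = 57420 − 222(184) + 0.142(108000) − 54.2(207) = 20688.6.
∂Q/∂P_z = -54.2.
E = (-54.2) × (207/20688.6) = -0.54229…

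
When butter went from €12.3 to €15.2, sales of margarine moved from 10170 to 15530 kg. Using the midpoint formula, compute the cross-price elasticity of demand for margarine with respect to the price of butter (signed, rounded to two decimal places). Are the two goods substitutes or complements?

1.98; substitutes

%ΔQ_{margarine} = (15530 − 10170)/avg = 5360/12850 = 0.417120…
%ΔP_{butter} = (15.2 − 12.3)/avg = 2.9/13.75 = 0.210909…
E_cross = (5360/12850) / (2.9/13.75) = 1.9777…
E_cross > 0 ⇒ the goods are substitutes.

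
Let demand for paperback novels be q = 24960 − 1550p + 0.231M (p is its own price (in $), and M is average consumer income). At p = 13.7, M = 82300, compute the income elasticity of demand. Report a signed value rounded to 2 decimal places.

At the given values, q = 24960 − 1550(13.7) + 0.231(82300) = 22736.3.
∂q/∂M = 0.231.
E = (0.231) × (82300/22736.3) = 0.8361…

0.84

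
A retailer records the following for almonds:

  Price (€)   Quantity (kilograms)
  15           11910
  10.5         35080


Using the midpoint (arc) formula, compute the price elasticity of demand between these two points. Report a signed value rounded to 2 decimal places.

-2.79

%ΔQ = (35080 − 11910) / [(11910 + 35080)/2] = 23170/23495 = 0.986167…
%ΔP = (10.5 − 15) / [(15 + 10.5)/2] = -4.5/12.75 = -0.352941…
Arc Ed = %ΔQ / %ΔP = (23170/23495) / (-4.5/12.75) = -2.7941…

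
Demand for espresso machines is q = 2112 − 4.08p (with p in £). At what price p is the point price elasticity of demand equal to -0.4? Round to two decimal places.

Ed = −4.08p/(2112 − 4.08p). Set this equal to -0.4:
4.08p = 0.4·(2112 − 4.08p) ⇒ 4.08p(1 + 0.4) = 0.4·2112
p = 0.4·2112 / (4.08·1.4) = 147.8991…

147.90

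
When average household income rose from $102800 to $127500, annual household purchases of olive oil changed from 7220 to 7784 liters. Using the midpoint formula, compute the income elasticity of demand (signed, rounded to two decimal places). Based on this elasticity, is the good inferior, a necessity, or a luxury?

%ΔQ = (7784 − 7220)/[( 7220 + 7784)/2] = 564/7502 = 0.075179…
%ΔIncome = (127500 − 102800)/[( 102800 + 127500)/2] = 24700/115150 = 0.214502…
E_income = (564/7502) / (24700/115150) = 0.3504…
0 < E_income < 1 ⇒ normal good, necessity.

0.35; necessity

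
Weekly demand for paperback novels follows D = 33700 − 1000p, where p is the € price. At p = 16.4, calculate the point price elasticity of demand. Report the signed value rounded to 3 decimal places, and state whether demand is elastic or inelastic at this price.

-0.948; inelastic

dD/dp = −1000. At p = 16.4, D = 33700 − 1000(16.4) = 17300.
Ed = (dD/dp)·(p/D) = −1000 × (16.4/17300) = -0.94797…
|Ed| = 0.948 < 1, so demand is inelastic.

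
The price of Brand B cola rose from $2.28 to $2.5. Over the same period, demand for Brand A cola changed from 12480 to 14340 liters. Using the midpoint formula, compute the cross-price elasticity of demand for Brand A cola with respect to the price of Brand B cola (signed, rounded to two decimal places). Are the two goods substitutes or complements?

%ΔQ_{Brand A cola} = (14340 − 12480)/avg = 1860/13410 = 0.138702…
%ΔP_{Brand B cola} = (2.5 − 2.28)/avg = 0.22/2.39 = 0.092050…
E_cross = (1860/13410) / (0.22/2.39) = 1.5068…
E_cross > 0 ⇒ the goods are substitutes.

1.51; substitutes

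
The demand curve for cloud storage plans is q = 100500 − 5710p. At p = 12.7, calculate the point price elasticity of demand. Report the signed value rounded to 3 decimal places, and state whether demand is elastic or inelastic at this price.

-2.591; elastic

dq/dp = −5710. At p = 12.7, q = 100500 − 5710(12.7) = 27983.
Ed = (dq/dp)·(p/q) = −5710 × (12.7/27983) = -2.59146…
|Ed| = 2.591 > 1, so demand is elastic.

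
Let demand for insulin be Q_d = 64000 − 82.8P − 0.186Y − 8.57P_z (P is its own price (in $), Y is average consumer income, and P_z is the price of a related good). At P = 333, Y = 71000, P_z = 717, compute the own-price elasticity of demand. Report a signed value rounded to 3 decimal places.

-1.615

At the given values, Q_d = 64000 − 82.8(333) − 0.186(71000) − 8.57(717) = 17076.91.
∂Q_d/∂P = −82.8.
E = (-82.8) × (333/17076.91) = -1.61460…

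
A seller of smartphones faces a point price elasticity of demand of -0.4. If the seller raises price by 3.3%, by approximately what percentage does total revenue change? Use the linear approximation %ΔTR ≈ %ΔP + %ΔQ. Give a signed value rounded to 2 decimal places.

%ΔQ ≈ Ed × %ΔP = (-0.4) × (+3.3%) = -1.3200%
%ΔTR ≈ %ΔP + %ΔQ = (+3.3%) + (-1.3200%) = +1.9800%

+1.98%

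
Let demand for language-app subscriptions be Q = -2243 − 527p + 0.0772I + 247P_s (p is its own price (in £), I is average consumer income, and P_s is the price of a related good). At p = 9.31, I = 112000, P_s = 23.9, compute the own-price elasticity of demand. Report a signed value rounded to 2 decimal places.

At the given values, Q = -2243 − 527(9.31) + 0.0772(112000) + 247(23.9) = 7400.33.
∂Q/∂p = −527.
E = (-527) × (9.31/7400.33) = -0.6629…

-0.66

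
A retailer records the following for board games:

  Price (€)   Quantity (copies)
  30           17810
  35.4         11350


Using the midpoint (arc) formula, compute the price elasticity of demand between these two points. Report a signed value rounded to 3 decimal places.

-2.683

%ΔQ = (11350 − 17810) / [(17810 + 11350)/2] = -6460/14580 = -0.443072…
%ΔP = (35.4 − 30) / [(30 + 35.4)/2] = 5.4/32.7 = 0.165137…
Arc Ed = %ΔQ / %ΔP = (-6460/14580) / (5.4/32.7) = -2.68305…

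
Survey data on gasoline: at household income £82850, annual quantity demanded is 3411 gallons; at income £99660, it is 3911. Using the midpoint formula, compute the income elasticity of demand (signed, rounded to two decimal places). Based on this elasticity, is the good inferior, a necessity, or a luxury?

0.74; necessity

%ΔQ = (3911 − 3411)/[( 3411 + 3911)/2] = 500/3661 = 0.136574…
%ΔIncome = (99660 − 82850)/[( 82850 + 99660)/2] = 16810/91255 = 0.184209…
E_income = (500/3661) / (16810/91255) = 0.7414…
0 < E_income < 1 ⇒ normal good, necessity.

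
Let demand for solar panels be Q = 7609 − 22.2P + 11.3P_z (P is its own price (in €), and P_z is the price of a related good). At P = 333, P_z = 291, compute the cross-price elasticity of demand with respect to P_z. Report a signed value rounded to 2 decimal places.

0.94

At the given values, Q = 7609 − 22.2(333) + 11.3(291) = 3504.7.
∂Q/∂P_z = 11.3.
E = (11.3) × (291/3504.7) = 0.9382…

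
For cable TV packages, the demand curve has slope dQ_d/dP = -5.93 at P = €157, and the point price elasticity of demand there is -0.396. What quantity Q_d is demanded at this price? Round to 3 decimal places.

2351.035

Ed = (dQ_d/dP)·(P/Q_d) ⇒ Q_d = (dQ_d/dP)·P/Ed = (-5.93)·157/(-0.396) = 2351.03535…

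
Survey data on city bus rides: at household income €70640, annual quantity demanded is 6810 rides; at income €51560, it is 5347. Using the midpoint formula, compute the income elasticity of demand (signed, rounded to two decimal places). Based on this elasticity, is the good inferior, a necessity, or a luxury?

%ΔQ = (5347 − 6810)/[( 6810 + 5347)/2] = -1463/6078.5 = -0.240684…
%ΔIncome = (51560 − 70640)/[( 70640 + 51560)/2] = -19080/61100 = -0.312274…
E_income = (-1463/6078.5) / (-19080/61100) = 0.7707…
0 < E_income < 1 ⇒ normal good, necessity.

0.77; necessity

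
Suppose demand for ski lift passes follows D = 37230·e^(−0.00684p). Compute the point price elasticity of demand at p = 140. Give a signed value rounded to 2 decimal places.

dD/dp = −0.00684·D = -97.7392. At p = 140, D = 14289.4.
Ed = (dD/dp)·(p/D) = (-97.7392) × (140/14289.4) = -0.9576

-0.96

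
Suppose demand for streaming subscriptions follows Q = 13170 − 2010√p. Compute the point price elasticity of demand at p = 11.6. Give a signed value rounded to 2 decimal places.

dQ/dp = −2010/(2√p) = -295.078. At p = 11.6, Q = 6324.19.
Ed = (dQ/dp)·(p/Q) = (-295.078) × (11.6/6324.19) = -0.5412…

-0.54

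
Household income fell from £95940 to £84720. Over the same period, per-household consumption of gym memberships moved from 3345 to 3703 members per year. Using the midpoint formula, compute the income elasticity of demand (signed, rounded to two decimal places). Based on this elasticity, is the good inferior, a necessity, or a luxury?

-0.82; inferior

%ΔQ = (3703 − 3345)/[( 3345 + 3703)/2] = 358/3524 = 0.101589…
%ΔIncome = (84720 − 95940)/[( 95940 + 84720)/2] = -11220/90330 = -0.124211…
E_income = (358/3524) / (-11220/90330) = -0.8178…
E_income < 0 ⇒ inferior good.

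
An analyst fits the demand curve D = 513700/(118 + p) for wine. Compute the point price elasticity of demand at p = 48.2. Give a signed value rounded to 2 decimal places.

-0.29

dD/dp = −513700/(118 + p)² = -18.5972. At p = 48.2, D = 3090.85.
Ed = (dD/dp)·(p/D) = (-18.5972) × (48.2/3090.85) = -0.2900…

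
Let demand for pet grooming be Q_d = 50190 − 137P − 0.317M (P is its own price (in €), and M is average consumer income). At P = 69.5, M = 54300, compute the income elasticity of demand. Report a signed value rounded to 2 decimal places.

At the given values, Q_d = 50190 − 137(69.5) − 0.317(54300) = 23455.4.
∂Q_d/∂M = -0.317.
E = (-0.317) × (54300/23455.4) = -0.7338…

-0.73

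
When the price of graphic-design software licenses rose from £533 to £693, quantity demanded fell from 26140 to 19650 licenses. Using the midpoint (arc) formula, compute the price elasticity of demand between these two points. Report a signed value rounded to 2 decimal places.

-1.09

%ΔQ = (19650 − 26140) / [(26140 + 19650)/2] = -6490/22895 = -0.283468…
%ΔP = (693 − 533) / [(533 + 693)/2] = 160/613 = 0.261011…
Arc Ed = %ΔQ / %ΔP = (-6490/22895) / (160/613) = -1.0860…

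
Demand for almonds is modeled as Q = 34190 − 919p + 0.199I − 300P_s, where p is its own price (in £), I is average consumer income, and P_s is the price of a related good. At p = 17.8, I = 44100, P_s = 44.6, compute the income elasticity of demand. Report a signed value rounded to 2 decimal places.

0.66

At the given values, Q = 34190 − 919(17.8) + 0.199(44100) − 300(44.6) = 13227.7.
∂Q/∂I = 0.199.
E = (0.199) × (44100/13227.7) = 0.6634…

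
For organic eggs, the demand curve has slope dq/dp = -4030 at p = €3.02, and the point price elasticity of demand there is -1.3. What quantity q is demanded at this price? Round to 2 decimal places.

9362.00

Ed = (dq/dp)·(p/q) ⇒ q = (dq/dp)·p/Ed = (-4030)·3.02/(-1.3) = 9362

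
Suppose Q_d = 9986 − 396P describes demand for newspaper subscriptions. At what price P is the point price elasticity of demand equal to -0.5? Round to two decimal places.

8.41

Ed = −396P/(9986 − 396P). Set this equal to -0.5:
396P = 0.5·(9986 − 396P) ⇒ 396P(1 + 0.5) = 0.5·9986
P = 0.5·9986 / (396·1.5) = 8.4057…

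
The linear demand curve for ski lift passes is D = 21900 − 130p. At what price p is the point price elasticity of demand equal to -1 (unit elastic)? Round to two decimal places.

Ed = −130p/(21900 − 130p). Set this equal to -1:
130p = 1·(21900 − 130p) ⇒ 130p(1 + 1) = 1·21900
p = 1·21900 / (130·2) = 84.2307…

84.23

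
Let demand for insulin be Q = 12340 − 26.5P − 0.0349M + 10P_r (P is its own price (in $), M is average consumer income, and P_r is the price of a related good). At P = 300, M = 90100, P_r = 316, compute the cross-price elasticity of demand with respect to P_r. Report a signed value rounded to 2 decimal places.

At the given values, Q = 12340 − 26.5(300) − 0.0349(90100) + 10(316) = 4405.51.
∂Q/∂P_r = 10.
E = (10) × (316/4405.51) = 0.7172…

0.72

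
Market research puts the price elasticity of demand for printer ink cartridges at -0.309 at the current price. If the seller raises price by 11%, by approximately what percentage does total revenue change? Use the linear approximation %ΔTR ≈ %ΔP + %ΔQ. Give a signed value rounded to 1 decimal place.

+7.6%

%ΔQ ≈ Ed × %ΔP = (-0.309) × (+11%) = -3.3990%
%ΔTR ≈ %ΔP + %ΔQ = (+11%) + (-3.3990%) = +7.6010%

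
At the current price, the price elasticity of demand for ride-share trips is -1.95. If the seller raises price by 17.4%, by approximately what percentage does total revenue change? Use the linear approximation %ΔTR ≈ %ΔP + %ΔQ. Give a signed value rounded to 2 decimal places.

%ΔQ ≈ Ed × %ΔP = (-1.95) × (+17.4%) = -33.9300%
%ΔTR ≈ %ΔP + %ΔQ = (+17.4%) + (-33.9300%) = -16.5300%

-16.53%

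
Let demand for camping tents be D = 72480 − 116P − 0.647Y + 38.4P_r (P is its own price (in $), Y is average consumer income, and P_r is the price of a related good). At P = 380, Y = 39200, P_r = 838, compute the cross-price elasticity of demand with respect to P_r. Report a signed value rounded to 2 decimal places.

0.91

At the given values, D = 72480 − 116(380) − 0.647(39200) + 38.4(838) = 35216.8.
∂D/∂P_r = 38.4.
E = (38.4) × (838/35216.8) = 0.9137…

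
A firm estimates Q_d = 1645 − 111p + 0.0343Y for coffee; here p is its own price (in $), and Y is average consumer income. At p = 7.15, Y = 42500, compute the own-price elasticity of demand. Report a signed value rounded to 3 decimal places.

At the given values, Q_d = 1645 − 111(7.15) + 0.0343(42500) = 2309.1.
∂Q_d/∂p = −111.
E = (-111) × (7.15/2309.1) = -0.34370…

-0.344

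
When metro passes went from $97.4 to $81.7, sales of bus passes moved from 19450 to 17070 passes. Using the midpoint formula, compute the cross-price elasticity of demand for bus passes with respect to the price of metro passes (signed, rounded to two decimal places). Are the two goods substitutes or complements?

%ΔQ_{bus passes} = (17070 − 19450)/avg = -2380/18260 = -0.130339…
%ΔP_{metro passes} = (81.7 − 97.4)/avg = -15.7/89.55 = -0.175321…
E_cross = (-2380/18260) / (-15.7/89.55) = 0.7434…
E_cross > 0 ⇒ the goods are substitutes.

0.74; substitutes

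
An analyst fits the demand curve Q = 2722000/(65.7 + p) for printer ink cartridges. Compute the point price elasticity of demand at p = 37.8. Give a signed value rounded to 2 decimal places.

-0.37

dQ/dp = −2722000/(65.7 + p)² = -254.102. At p = 37.8, Q = 26299.5.
Ed = (dQ/dp)·(p/Q) = (-254.102) × (37.8/26299.5) = -0.3652…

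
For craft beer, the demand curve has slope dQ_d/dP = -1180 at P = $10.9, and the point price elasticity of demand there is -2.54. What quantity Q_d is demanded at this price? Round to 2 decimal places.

Ed = (dQ_d/dP)·(P/Q_d) ⇒ Q_d = (dQ_d/dP)·P/Ed = (-1180)·10.9/(-2.54) = 5063.7795…

5063.78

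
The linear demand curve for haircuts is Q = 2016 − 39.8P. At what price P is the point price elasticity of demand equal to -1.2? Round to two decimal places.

27.63

Ed = −39.8P/(2016 − 39.8P). Set this equal to -1.2:
39.8P = 1.2·(2016 − 39.8P) ⇒ 39.8P(1 + 1.2) = 1.2·2016
P = 1.2·2016 / (39.8·2.2) = 27.6290…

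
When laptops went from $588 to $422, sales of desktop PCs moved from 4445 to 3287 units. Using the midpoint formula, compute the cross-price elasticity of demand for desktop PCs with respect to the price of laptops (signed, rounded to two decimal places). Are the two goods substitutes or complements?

%ΔQ_{desktop PCs} = (3287 − 4445)/avg = -1158/3866 = -0.299534…
%ΔP_{laptops} = (422 − 588)/avg = -166/505 = -0.328712…
E_cross = (-1158/3866) / (-166/505) = 0.9112…
E_cross > 0 ⇒ the goods are substitutes.

0.91; substitutes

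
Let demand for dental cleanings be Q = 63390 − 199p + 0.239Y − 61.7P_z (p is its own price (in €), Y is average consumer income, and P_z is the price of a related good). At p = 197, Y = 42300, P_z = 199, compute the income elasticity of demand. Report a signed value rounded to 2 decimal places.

At the given values, Q = 63390 − 199(197) + 0.239(42300) − 61.7(199) = 22018.4.
∂Q/∂Y = 0.239.
E = (0.239) × (42300/22018.4) = 0.4591…

0.46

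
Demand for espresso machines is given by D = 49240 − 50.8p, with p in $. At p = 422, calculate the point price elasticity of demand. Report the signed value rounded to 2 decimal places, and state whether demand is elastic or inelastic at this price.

dD/dp = −50.8. At p = 422, D = 49240 − 50.8(422) = 27802.4.
Ed = (dD/dp)·(p/D) = −50.8 × (422/27802.4) = -0.7710…
|Ed| = 0.77 < 1, so demand is inelastic.

-0.77; inelastic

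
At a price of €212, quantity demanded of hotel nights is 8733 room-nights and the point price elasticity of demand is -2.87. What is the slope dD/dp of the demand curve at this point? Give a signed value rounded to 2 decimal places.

-118.23

Ed = (dD/dp)·(p/D) ⇒ dD/dp = Ed·D/p = (-2.87)·8733/212 = -118.2250…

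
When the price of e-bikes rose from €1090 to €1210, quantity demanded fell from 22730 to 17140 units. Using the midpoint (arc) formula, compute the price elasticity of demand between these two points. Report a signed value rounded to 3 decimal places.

-2.687

%ΔQ = (17140 − 22730) / [(22730 + 17140)/2] = -5590/19935 = -0.280411…
%ΔP = (1210 − 1090) / [(1090 + 1210)/2] = 120/1150 = 0.104347…
Arc Ed = %ΔQ / %ΔP = (-5590/19935) / (120/1150) = -2.68727…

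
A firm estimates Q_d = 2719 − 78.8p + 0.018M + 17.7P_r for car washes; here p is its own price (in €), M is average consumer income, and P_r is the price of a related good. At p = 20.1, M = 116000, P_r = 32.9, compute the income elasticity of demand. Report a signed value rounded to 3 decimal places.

At the given values, Q_d = 2719 − 78.8(20.1) + 0.018(116000) + 17.7(32.9) = 3805.45.
∂Q_d/∂M = 0.018.
E = (0.018) × (116000/3805.45) = 0.54868…

0.549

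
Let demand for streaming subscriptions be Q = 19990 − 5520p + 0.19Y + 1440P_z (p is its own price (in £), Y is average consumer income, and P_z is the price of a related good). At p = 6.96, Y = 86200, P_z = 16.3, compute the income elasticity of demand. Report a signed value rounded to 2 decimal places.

At the given values, Q = 19990 − 5520(6.96) + 0.19(86200) + 1440(16.3) = 21420.8.
∂Q/∂Y = 0.19.
E = (0.19) × (86200/21420.8) = 0.7645…

0.76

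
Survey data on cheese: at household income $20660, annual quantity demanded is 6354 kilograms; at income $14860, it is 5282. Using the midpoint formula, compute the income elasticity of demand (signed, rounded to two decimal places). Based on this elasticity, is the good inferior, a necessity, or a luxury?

%ΔQ = (5282 − 6354)/[( 6354 + 5282)/2] = -1072/5818 = -0.184255…
%ΔIncome = (14860 − 20660)/[( 20660 + 14860)/2] = -5800/17760 = -0.326576…
E_income = (-1072/5818) / (-5800/17760) = 0.5642…
0 < E_income < 1 ⇒ normal good, necessity.

0.56; necessity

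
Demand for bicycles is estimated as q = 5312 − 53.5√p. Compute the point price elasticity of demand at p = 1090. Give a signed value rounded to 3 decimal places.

dq/dp = −53.5/(2√p) = -0.810234. At p = 1090, q = 3545.69.
Ed = (dq/dp)·(p/q) = (-0.810234) × (1090/3545.69) = -0.24907…

-0.249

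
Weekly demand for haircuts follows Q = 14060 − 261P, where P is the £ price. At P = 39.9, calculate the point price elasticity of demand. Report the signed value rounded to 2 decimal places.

dQ/dP = −261. At P = 39.9, Q = 14060 − 261(39.9) = 3646.1.
Ed = (dQ/dP)·(P/Q) = −261 × (39.9/3646.1) = -2.8561…

-2.86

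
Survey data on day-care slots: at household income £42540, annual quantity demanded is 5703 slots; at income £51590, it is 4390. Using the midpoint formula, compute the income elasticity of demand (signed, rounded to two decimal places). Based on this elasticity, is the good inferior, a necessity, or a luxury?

-1.35; inferior

%ΔQ = (4390 − 5703)/[( 5703 + 4390)/2] = -1313/5046.5 = -0.260180…
%ΔIncome = (51590 − 42540)/[( 42540 + 51590)/2] = 9050/47065 = 0.192287…
E_income = (-1313/5046.5) / (9050/47065) = -1.3530…
E_income < 0 ⇒ inferior good.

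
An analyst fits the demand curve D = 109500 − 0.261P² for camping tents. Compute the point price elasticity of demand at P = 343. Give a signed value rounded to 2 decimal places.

dD/dP = −2·0.261·P = -179.046. At P = 343, D = 78793.611.
Ed = (dD/dP)·(P/D) = (-179.046) × (343/78793.611) = -0.7794…

-0.78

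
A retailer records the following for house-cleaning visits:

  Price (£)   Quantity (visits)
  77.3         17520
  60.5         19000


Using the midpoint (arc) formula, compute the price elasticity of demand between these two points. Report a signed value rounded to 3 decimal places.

%ΔQ = (19000 − 17520) / [(17520 + 19000)/2] = 1480/18260 = 0.081051…
%ΔP = (60.5 − 77.3) / [(77.3 + 60.5)/2] = -16.8/68.9 = -0.243831…
Arc Ed = %ΔQ / %ΔP = (1480/18260) / (-16.8/68.9) = -0.33240…

-0.332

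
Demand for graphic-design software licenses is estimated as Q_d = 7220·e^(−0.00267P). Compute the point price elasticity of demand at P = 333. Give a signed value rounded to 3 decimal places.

-0.889

dQ_d/dP = −0.00267·Q_d = -7.92342. At P = 333, Q_d = 2967.57.
Ed = (dQ_d/dP)·(P/Q_d) = (-7.92342) × (333/2967.57) = -0.88911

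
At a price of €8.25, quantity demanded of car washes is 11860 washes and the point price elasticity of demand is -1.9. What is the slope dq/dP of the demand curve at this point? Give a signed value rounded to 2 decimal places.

-2731.39

Ed = (dq/dP)·(P/q) ⇒ dq/dP = Ed·q/P = (-1.9)·11860/8.25 = -2731.3939…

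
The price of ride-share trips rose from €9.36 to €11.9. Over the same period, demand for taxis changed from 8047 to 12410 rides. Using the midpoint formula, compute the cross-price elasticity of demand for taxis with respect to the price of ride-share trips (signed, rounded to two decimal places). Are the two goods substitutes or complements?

1.79; substitutes

%ΔQ_{taxis} = (12410 − 8047)/avg = 4363/10228.5 = 0.426553…
%ΔP_{ride-share trips} = (11.9 − 9.36)/avg = 2.54/10.63 = 0.238946…
E_cross = (4363/10228.5) / (2.54/10.63) = 1.7851…
E_cross > 0 ⇒ the goods are substitutes.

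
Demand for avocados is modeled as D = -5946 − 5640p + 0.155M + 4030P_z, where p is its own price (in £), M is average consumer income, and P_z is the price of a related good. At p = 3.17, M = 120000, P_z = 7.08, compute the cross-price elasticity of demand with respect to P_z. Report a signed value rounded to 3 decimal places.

1.224

At the given values, D = -5946 − 5640(3.17) + 0.155(120000) + 4030(7.08) = 23307.6.
∂D/∂P_z = 4030.
E = (4030) × (7.08/23307.6) = 1.22416…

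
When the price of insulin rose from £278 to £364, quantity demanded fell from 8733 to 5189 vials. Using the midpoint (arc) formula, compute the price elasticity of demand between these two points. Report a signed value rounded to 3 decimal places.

-1.900

%ΔQ = (5189 − 8733) / [(8733 + 5189)/2] = -3544/6961 = -0.509122…
%ΔP = (364 − 278) / [(278 + 364)/2] = 86/321 = 0.267912…
Arc Ed = %ΔQ / %ΔP = (-3544/6961) / (86/321) = -1.90032…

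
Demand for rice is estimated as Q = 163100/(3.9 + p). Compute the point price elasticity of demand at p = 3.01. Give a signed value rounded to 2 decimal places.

dQ/dp = −163100/(3.9 + p)² = -3415.84. At p = 3.01, Q = 23603.5.
Ed = (dQ/dp)·(p/Q) = (-3415.84) × (3.01/23603.5) = -0.4356…

-0.44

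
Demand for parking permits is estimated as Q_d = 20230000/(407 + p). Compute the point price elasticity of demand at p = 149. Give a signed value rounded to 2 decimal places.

dQ_d/dp = −20230000/(407 + p)² = -65.4405. At p = 149, Q_d = 36384.9.
Ed = (dQ_d/dp)·(p/Q_d) = (-65.4405) × (149/36384.9) = -0.2679…

-0.27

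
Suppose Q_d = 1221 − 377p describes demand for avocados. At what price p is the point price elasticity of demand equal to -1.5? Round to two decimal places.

Ed = −377p/(1221 − 377p). Set this equal to -1.5:
377p = 1.5·(1221 − 377p) ⇒ 377p(1 + 1.5) = 1.5·1221
p = 1.5·1221 / (377·2.5) = 1.9432…

1.94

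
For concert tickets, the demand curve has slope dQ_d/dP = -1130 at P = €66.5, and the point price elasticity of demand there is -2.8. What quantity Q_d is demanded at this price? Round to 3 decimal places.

26837.500

Ed = (dQ_d/dP)·(P/Q_d) ⇒ Q_d = (dQ_d/dP)·P/Ed = (-1130)·66.5/(-2.8) = 26837.5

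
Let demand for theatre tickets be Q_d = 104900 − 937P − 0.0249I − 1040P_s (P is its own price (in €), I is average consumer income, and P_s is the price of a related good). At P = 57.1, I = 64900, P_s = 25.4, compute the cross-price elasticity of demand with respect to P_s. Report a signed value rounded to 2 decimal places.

At the given values, Q_d = 104900 − 937(57.1) − 0.0249(64900) − 1040(25.4) = 23365.29.
∂Q_d/∂P_s = -1040.
E = (-1040) × (25.4/23365.29) = -1.1305…

-1.13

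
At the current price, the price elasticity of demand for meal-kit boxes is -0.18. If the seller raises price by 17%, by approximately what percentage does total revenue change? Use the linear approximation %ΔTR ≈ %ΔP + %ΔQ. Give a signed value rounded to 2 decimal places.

+13.94%

%ΔQ ≈ Ed × %ΔP = (-0.18) × (+17%) = -3.0600%
%ΔTR ≈ %ΔP + %ΔQ = (+17%) + (-3.0600%) = +13.9400%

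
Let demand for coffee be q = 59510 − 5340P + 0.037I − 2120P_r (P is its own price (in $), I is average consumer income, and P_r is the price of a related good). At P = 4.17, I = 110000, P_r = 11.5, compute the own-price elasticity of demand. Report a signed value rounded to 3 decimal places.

-1.315

At the given values, q = 59510 − 5340(4.17) + 0.037(110000) − 2120(11.5) = 16932.2.
∂q/∂P = −5340.
E = (-5340) × (4.17/16932.2) = -1.31511…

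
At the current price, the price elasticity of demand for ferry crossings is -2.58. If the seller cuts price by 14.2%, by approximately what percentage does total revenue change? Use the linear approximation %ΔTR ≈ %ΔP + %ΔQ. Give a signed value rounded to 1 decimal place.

%ΔQ ≈ Ed × %ΔP = (-2.58) × (-14.2%) = +36.6360%
%ΔTR ≈ %ΔP + %ΔQ = (-14.2%) + (+36.6360%) = +22.4360%

+22.4%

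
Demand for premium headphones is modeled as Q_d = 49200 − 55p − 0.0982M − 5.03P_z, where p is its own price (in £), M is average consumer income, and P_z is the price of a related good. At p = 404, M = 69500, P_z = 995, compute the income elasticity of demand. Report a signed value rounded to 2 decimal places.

-0.45

At the given values, Q_d = 49200 − 55(404) − 0.0982(69500) − 5.03(995) = 15150.25.
∂Q_d/∂M = -0.0982.
E = (-0.0982) × (69500/15150.25) = -0.4504…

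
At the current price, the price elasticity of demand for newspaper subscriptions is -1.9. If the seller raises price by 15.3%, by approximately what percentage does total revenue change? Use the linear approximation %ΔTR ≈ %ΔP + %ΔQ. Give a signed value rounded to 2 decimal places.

-13.77%

%ΔQ ≈ Ed × %ΔP = (-1.9) × (+15.3%) = -29.0700%
%ΔTR ≈ %ΔP + %ΔQ = (+15.3%) + (-29.0700%) = -13.7700%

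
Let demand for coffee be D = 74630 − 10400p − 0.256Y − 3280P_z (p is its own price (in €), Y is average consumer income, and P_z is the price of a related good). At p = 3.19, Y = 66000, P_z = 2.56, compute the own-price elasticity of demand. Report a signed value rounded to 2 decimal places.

-2.05

At the given values, D = 74630 − 10400(3.19) − 0.256(66000) − 3280(2.56) = 16161.2.
∂D/∂p = −10400.
E = (-10400) × (3.19/16161.2) = -2.0528…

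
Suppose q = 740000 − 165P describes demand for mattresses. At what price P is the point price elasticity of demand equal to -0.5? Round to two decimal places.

1494.95

Ed = −165P/(740000 − 165P). Set this equal to -0.5:
165P = 0.5·(740000 − 165P) ⇒ 165P(1 + 0.5) = 0.5·740000
P = 0.5·740000 / (165·1.5) = 1494.9494…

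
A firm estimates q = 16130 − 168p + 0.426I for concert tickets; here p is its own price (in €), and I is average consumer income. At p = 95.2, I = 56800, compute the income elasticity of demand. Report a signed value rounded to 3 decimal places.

0.994

At the given values, q = 16130 − 168(95.2) + 0.426(56800) = 24333.2.
∂q/∂I = 0.426.
E = (0.426) × (56800/24333.2) = 0.99439…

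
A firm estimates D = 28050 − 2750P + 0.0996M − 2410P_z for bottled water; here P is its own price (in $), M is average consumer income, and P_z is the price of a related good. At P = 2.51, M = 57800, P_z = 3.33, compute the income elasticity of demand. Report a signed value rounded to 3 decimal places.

At the given values, D = 28050 − 2750(2.51) + 0.0996(57800) − 2410(3.33) = 18879.08.
∂D/∂M = 0.0996.
E = (0.0996) × (57800/18879.08) = 0.30493…

0.305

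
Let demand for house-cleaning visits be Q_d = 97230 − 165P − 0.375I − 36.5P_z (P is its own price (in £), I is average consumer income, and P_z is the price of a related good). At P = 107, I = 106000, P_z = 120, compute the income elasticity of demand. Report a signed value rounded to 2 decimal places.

-1.12

At the given values, Q_d = 97230 − 165(107) − 0.375(106000) − 36.5(120) = 35445.
∂Q_d/∂I = -0.375.
E = (-0.375) × (106000/35445) = -1.1214…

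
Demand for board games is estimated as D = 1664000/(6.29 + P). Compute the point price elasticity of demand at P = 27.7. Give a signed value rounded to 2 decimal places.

-0.81

dD/dP = −1664000/(6.29 + P)² = -1440.29. At P = 27.7, D = 48955.6.
Ed = (dD/dP)·(P/D) = (-1440.29) × (27.7/48955.6) = -0.8149…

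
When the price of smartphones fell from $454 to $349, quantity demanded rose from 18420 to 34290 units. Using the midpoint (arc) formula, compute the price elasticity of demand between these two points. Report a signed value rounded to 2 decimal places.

-2.30

%ΔQ = (34290 − 18420) / [(18420 + 34290)/2] = 15870/26355 = 0.602162…
%ΔP = (349 − 454) / [(454 + 349)/2] = -105/401.5 = -0.261519…
Arc Ed = %ΔQ / %ΔP = (15870/26355) / (-105/401.5) = -2.3025…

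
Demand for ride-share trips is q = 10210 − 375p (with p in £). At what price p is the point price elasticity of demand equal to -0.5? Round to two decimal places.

9.08

Ed = −375p/(10210 − 375p). Set this equal to -0.5:
375p = 0.5·(10210 − 375p) ⇒ 375p(1 + 0.5) = 0.5·10210
p = 0.5·10210 / (375·1.5) = 9.0755…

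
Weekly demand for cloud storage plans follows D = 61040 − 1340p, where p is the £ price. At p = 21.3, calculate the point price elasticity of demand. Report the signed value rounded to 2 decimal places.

dD/dp = −1340. At p = 21.3, D = 61040 − 1340(21.3) = 32498.
Ed = (dD/dp)·(p/D) = −1340 × (21.3/32498) = -0.8782…

-0.88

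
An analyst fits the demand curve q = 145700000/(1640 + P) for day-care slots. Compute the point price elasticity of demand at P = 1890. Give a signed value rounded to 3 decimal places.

dq/dP = −145700000/(1640 + P)² = -11.6926. At P = 1890, q = 41274.8.
Ed = (dq/dP)·(P/q) = (-11.6926) × (1890/41274.8) = -0.53541…

-0.535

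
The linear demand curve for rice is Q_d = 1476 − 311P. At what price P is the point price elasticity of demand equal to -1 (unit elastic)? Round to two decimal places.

Ed = −311P/(1476 − 311P). Set this equal to -1:
311P = 1·(1476 − 311P) ⇒ 311P(1 + 1) = 1·1476
P = 1·1476 / (311·2) = 2.3729…

2.37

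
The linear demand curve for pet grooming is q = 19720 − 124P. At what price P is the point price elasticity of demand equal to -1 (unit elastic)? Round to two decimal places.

79.52

Ed = −124P/(19720 − 124P). Set this equal to -1:
124P = 1·(19720 − 124P) ⇒ 124P(1 + 1) = 1·19720
P = 1·19720 / (124·2) = 79.5161…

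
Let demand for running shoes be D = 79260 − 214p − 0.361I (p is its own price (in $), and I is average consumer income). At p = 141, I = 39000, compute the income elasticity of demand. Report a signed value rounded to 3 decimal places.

At the given values, D = 79260 − 214(141) − 0.361(39000) = 35007.
∂D/∂I = -0.361.
E = (-0.361) × (39000/35007) = -0.40217…

-0.402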